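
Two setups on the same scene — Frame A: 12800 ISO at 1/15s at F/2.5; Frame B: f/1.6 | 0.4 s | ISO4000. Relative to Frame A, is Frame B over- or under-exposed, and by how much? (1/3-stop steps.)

Aperture: f/2.5 → f/2.2 → f/2 → f/1.8 → f/1.6 — 1 1/3 stops opened up (brighter).
Shutter speed: 1/15 → 1/13 → 1/10 → 1/8 → 1/6 → 1/5 → 1/4 → 0.3 → 0.4 — 2 2/3 stops longer (brighter).
ISO: 12800 → 10000 → 8000 → 6400 → 5000 → 4000 — 1 2/3 stops dropped (darker).
Net: +1 1/3 +2 2/3 −1 2/3 = +2 1/3 stops.

2 1/3 stops brighter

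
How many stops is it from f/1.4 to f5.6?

f/1.4 → f/2 → f/2.8 → f/4 → f/5.6 — count the steps: 4 stops.

4 stops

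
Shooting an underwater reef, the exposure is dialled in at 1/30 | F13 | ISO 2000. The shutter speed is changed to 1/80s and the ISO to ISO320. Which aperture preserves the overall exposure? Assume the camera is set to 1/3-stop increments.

Shutter speed: 1/30 → 1/40 → 1/50 → 1/60 → 1/80 — 1 1/3 stops shorter (darker).
ISO: 2000 → 1600 → 1250 → 1000 → 800 → 640 → 500 → 400 → 320 — 2 2/3 stops dropped (darker).
Net change so far: 4 stops darker. Offset with the aperture: f/13 → f/11 → f/10 → f/9 → f/8 → f/7.1 → f/6.3 → f/5.6 → f/5 → f/4.5 → f/4 → f/3.5 → f/3.2.

f/3.2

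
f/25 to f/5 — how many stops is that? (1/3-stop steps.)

f/25 → f/22 → f/20 → f/18 → f/16 → f/14 → f/13 → f/11 → f/10 → f/9 → f/8 → f/7.1 → f/6.3 → f/5.6 → f/5 — count the steps: 14 third-stops = 4 2/3 stops.

4 2/3 stops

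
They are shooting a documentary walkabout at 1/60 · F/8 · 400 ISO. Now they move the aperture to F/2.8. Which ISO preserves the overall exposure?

Aperture: f/8 → f/5.6 → f/4 → f/2.8 — 3 stops wider (brighter).
Need 3 stops darker from the ISO: 400 → 200 → 100 → 50.

ISO 50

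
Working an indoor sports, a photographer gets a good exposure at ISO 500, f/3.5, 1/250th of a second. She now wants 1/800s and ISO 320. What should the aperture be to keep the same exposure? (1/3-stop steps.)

f/1.6

Shutter speed: 1/250 → 1/320 → 1/400 → 1/500 → 1/640 → 1/800 — 1 2/3 stops faster (darker).
ISO: 500 → 400 → 320 — 2/3 stop dropped (darker).
Net change so far: 2 1/3 stops darker. Offset with the aperture: f/3.5 → f/3.2 → f/2.8 → f/2.5 → f/2.2 → f/2 → f/1.8 → f/1.6.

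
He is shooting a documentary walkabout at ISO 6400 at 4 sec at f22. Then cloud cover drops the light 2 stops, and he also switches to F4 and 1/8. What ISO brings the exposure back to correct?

Scene light: 2 stops darker.
Aperture: f/22 → f/16 → f/11 → f/8 → f/5.6 → f/4 — 5 stops wider (brighter).
Shutter speed: 4 → 2 → 1 → 1/2 → 1/4 → 1/8 — 5 stops shorter (darker).
Net so far: 2 stops darker. ISO: 6400 → 12800 → 25600.

ISO 25600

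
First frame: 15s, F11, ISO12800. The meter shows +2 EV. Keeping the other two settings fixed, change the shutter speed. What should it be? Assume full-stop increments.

4 s

Overexposed by 2 stops → need 2 stops darker.
Shutter speed: 15 → 8 → 4.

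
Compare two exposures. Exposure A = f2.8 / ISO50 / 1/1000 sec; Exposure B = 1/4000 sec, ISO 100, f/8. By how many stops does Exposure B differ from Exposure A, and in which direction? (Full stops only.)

4 stops darker

Aperture: f/2.8 → f/4 → f/5.6 → f/8 — 3 stops narrower (darker).
Shutter speed: 1/1000 → 1/2000 → 1/4000 — 2 stops shorter (darker).
ISO: 50 → 100 — 1 stop higher (brighter).
Net: −3 −2 +1 = −4 stops.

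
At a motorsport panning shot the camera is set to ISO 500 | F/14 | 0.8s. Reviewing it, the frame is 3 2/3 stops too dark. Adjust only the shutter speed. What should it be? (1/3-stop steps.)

Underexposed by 3 2/3 stops → need 3 2/3 stops brighter.
Shutter speed: 0.8 → 1 → 1.3 → 1.6 → 2 → 2.5 → 3.2 → 4 → 5 → 6 → 8 → 10.

10 s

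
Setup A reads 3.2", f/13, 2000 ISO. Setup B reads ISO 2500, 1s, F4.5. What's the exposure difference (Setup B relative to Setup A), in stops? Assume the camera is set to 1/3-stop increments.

Aperture: f/13 → f/11 → f/10 → f/9 → f/8 → f/7.1 → f/6.3 → f/5.6 → f/5 → f/4.5 — 3 stops opened up (brighter).
Shutter speed: 3.2 → 2.5 → 2 → 1.6 → 1.3 → 1 — 1 2/3 stops shorter (darker).
ISO: 2000 → 2500 — 1/3 stop higher (brighter).
Net: +3 −1 2/3 +1/3 = +1 2/3 stops.

1 2/3 stops brighter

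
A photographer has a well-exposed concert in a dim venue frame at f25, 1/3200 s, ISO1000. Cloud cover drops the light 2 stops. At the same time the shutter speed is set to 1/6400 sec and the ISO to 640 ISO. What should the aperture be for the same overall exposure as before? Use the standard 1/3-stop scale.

Scene light: 2 stops darker.
Shutter speed: 1/3200 → 1/4000 → 1/5000 → 1/6400 — 1 stop shorter (darker).
ISO: 1000 → 800 → 640 — 2/3 stop lower (darker).
Net so far: 3 2/3 stops darker. Aperture: f/25 → f/22 → f/20 → f/18 → f/16 → f/14 → f/13 → f/11 → f/10 → f/9 → f/8 → f/7.1.

f/7.1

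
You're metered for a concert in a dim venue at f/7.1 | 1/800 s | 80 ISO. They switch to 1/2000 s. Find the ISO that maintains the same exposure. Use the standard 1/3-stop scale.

ISO 200

Shutter speed: 1/800 → 1/1000 → 1/1250 → 1/1600 → 1/2000 — 1 1/3 stops faster (darker).
Need 1 1/3 stops brighter from the ISO: 80 → 100 → 125 → 160 → 200.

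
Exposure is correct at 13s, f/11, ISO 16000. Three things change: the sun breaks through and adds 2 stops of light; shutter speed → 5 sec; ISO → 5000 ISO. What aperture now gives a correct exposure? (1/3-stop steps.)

f/8

Scene light: 2 stops brighter.
Shutter speed: 13 → 10 → 8 → 6 → 5 — 1 1/3 stops faster (darker).
ISO: 16000 → 12800 → 10000 → 8000 → 6400 → 5000 — 1 2/3 stops lower (darker).
Net so far: 1 stop darker. Aperture: f/11 → f/10 → f/9 → f/8.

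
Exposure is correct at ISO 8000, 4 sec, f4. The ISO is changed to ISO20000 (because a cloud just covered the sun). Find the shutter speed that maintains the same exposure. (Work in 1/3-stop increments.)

1.6 s

ISO: 8000 → 10000 → 12800 → 16000 → 20000 — 1 1/3 stops higher (brighter).
Need 1 1/3 stops darker from the shutter speed: 4 → 3.2 → 2.5 → 2 → 1.6.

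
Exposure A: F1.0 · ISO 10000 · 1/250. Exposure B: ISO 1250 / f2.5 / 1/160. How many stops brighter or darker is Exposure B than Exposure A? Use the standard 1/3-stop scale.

5 stops darker

Aperture: f/1.0 → f/1.1 → f/1.2 → f/1.4 → f/1.6 → f/1.8 → f/2 → f/2.2 → f/2.5 — 2 2/3 stops smaller aperture (darker).
Shutter speed: 1/250 → 1/200 → 1/160 — 2/3 stop slower (brighter).
ISO: 10000 → 8000 → 6400 → 5000 → 4000 → 3200 → 2500 → 2000 → 1600 → 1250 — 3 stops dropped (darker).
Net: −2 2/3 +2/3 −3 = −5 stops.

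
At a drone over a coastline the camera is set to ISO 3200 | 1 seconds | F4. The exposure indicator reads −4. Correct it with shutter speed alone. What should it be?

Underexposed by 4 stops → need 4 stops brighter.
Shutter speed: 1 → 2 → 4 → 8 → 15.

15 s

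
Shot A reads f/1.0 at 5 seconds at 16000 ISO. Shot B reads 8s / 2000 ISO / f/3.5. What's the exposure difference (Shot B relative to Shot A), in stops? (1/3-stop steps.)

Aperture: f/1.0 → f/1.1 → f/1.2 → f/1.4 → f/1.6 → f/1.8 → f/2 → f/2.2 → f/2.5 → f/2.8 → f/3.2 → f/3.5 — 3 2/3 stops stopped down (darker).
Shutter speed: 5 → 6 → 8 — 2/3 stop longer (brighter).
ISO: 16000 → 12800 → 10000 → 8000 → 6400 → 5000 → 4000 → 3200 → 2500 → 2000 — 3 stops dropped (darker).
Net: −3 2/3 +2/3 −3 = −6 stops.

6 stops darker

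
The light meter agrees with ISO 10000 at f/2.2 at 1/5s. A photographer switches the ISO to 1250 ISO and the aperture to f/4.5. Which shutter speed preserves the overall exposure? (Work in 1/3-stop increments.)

6 s

ISO: 10000 → 8000 → 6400 → 5000 → 4000 → 3200 → 2500 → 2000 → 1600 → 1250 — 3 stops dropped (darker).
Aperture: f/2.2 → f/2.5 → f/2.8 → f/3.2 → f/3.5 → f/4 → f/4.5 — 2 stops stopped down (darker).
Net change so far: 5 stops darker. Offset with the shutter speed: 1/5 → 1/4 → 0.3 → 0.4 → 0.5 → 0.6 → 0.8 → 1 → 1.3 → 1.6 → 2 → 2.5 → 3.2 → 4 → 5 → 6.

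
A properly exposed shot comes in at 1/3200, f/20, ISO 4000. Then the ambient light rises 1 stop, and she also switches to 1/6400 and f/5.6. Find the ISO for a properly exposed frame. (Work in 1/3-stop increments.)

Scene light: 1 stop brighter.
Shutter speed: 1/3200 → 1/4000 → 1/5000 → 1/6400 — 1 stop faster (darker).
Aperture: f/20 → f/18 → f/16 → f/14 → f/13 → f/11 → f/10 → f/9 → f/8 → f/7.1 → f/6.3 → f/5.6 — 3 2/3 stops opened up (brighter).
Net so far: 3 2/3 stops brighter. ISO: 4000 → 3200 → 2500 → 2000 → 1600 → 1250 → 1000 → 800 → 640 → 500 → 400 → 320.

ISO 320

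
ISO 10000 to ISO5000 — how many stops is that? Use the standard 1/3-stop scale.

1 stop

10000 → 8000 → 6400 → 5000 — count the steps: 3 third-stops = 1 stop.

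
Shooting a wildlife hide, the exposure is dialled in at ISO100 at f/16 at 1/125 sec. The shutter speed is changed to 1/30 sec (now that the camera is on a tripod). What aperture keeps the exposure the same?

f/32

Shutter speed: 1/125 → 1/60 → 1/30 — 2 stops slower (brighter).
Need 2 stops darker from the aperture: f/16 → f/22 → f/32.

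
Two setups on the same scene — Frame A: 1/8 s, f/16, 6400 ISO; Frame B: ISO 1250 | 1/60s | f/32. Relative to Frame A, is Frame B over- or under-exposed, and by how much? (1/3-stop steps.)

Aperture: f/16 → f/18 → f/20 → f/22 → f/25 → f/29 → f/32 — 2 stops stopped down (darker).
Shutter speed: 1/8 → 1/10 → 1/13 → 1/15 → 1/20 → 1/25 → 1/30 → 1/40 → 1/50 → 1/60 — 3 stops faster (darker).
ISO: 6400 → 5000 → 4000 → 3200 → 2500 → 2000 → 1600 → 1250 — 2 1/3 stops dropped (darker).
Net: −2 −3 −2 1/3 = −7 1/3 stops.

7 1/3 stops darker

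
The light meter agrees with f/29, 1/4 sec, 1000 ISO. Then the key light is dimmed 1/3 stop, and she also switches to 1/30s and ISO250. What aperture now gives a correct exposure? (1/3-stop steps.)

f/4.5

Scene light: 1/3 stop darker.
Shutter speed: 1/4 → 1/5 → 1/6 → 1/8 → 1/10 → 1/13 → 1/15 → 1/20 → 1/25 → 1/30 — 3 stops faster (darker).
ISO: 1000 → 800 → 640 → 500 → 400 → 320 → 250 — 2 stops lower (darker).
Net so far: 5 1/3 stops darker. Aperture: f/29 → f/25 → f/22 → f/20 → f/18 → f/16 → f/14 → f/13 → f/11 → f/10 → f/9 → f/8 → f/7.1 → f/6.3 → f/5.6 → f/5 → f/4.5.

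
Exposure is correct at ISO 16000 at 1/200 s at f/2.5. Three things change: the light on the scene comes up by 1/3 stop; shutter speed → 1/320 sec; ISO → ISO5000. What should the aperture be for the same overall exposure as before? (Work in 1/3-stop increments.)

f/1.2

Scene light: 1/3 stop brighter.
Shutter speed: 1/200 → 1/250 → 1/320 — 2/3 stop shorter (darker).
ISO: 16000 → 12800 → 10000 → 8000 → 6400 → 5000 — 1 2/3 stops lower (darker).
Net so far: 2 stops darker. Aperture: f/2.5 → f/2.2 → f/2 → f/1.8 → f/1.6 → f/1.4 → f/1.2.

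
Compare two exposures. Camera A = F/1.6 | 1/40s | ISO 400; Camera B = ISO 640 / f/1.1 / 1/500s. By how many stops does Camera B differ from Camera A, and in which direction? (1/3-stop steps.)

Aperture: f/1.6 → f/1.4 → f/1.2 → f/1.1 — 1 stop larger aperture (brighter).
Shutter speed: 1/40 → 1/50 → 1/60 → 1/80 → 1/100 → 1/125 → 1/160 → 1/200 → 1/250 → 1/320 → 1/400 → 1/500 — 3 2/3 stops shorter (darker).
ISO: 400 → 500 → 640 — 2/3 stop raised (brighter).
Net: +1 −3 2/3 +2/3 = −2 stops.

2 stops darker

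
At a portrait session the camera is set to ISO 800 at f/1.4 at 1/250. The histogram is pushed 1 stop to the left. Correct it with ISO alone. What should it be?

Underexposed by 1 stop → need 1 stop brighter.
ISO: 800 → 1600.

ISO 1600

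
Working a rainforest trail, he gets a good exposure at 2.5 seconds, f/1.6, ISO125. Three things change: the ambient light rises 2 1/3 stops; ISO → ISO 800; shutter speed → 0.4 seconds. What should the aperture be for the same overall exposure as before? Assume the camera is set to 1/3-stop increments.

f/3.5

Scene light: 2 1/3 stops brighter.
ISO: 125 → 160 → 200 → 250 → 320 → 400 → 500 → 640 → 800 — 2 2/3 stops higher (brighter).
Shutter speed: 2.5 → 2 → 1.6 → 1.3 → 1 → 0.8 → 0.6 → 0.5 → 0.4 — 2 2/3 stops shorter (darker).
Net so far: 2 1/3 stops brighter. Aperture: f/1.6 → f/1.8 → f/2 → f/2.2 → f/2.5 → f/2.8 → f/3.2 → f/3.5.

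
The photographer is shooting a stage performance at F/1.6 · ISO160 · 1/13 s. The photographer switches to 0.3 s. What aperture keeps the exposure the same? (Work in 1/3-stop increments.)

Shutter speed: 1/13 → 1/10 → 1/8 → 1/6 → 1/5 → 1/4 → 0.3 — 2 stops longer (brighter).
Need 2 stops darker from the aperture: f/1.6 → f/1.8 → f/2 → f/2.2 → f/2.5 → f/2.8 → f/3.2.

f/3.2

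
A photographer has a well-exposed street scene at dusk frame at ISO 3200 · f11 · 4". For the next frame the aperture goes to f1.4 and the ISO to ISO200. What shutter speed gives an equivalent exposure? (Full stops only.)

1 s

Aperture: f/11 → f/8 → f/5.6 → f/4 → f/2.8 → f/2 → f/1.4 — 6 stops larger aperture (brighter).
ISO: 3200 → 1600 → 800 → 400 → 200 — 4 stops dropped (darker).
Net change so far: 2 stops brighter. Offset with the shutter speed: 4 → 2 → 1.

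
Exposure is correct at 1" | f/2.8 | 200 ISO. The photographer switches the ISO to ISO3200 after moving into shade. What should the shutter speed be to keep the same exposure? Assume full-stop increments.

ISO: 200 → 400 → 800 → 1600 → 3200 — 4 stops higher (brighter).
Need 4 stops darker from the shutter speed: 1 → 1/2 → 1/4 → 1/8 → 1/15.

1/15s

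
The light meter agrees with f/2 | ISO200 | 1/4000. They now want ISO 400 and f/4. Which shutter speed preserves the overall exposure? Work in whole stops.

ISO: 200 → 400 — 1 stop higher (brighter).
Aperture: f/2 → f/2.8 → f/4 — 2 stops smaller aperture (darker).
Net change so far: 1 stop darker. Offset with the shutter speed: 1/4000 → 1/2000.

1/2000s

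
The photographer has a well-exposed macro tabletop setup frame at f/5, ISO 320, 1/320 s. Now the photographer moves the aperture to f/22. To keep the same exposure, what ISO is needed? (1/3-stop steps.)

Aperture: f/5 → f/5.6 → f/6.3 → f/7.1 → f/8 → f/9 → f/10 → f/11 → f/13 → f/14 → f/16 → f/18 → f/20 → f/22 — 4 1/3 stops stopped down (darker).
Need 4 1/3 stops brighter from the ISO: 320 → 400 → 500 → 640 → 800 → 1000 → 1250 → 1600 → 2000 → 2500 → 3200 → 4000 → 5000 → 6400.

ISO 6400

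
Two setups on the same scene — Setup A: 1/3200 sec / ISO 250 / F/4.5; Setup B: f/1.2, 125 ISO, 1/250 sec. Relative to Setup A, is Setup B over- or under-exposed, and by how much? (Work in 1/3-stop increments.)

6 1/3 stops brighter

Aperture: f/4.5 → f/4 → f/3.5 → f/3.2 → f/2.8 → f/2.5 → f/2.2 → f/2 → f/1.8 → f/1.6 → f/1.4 → f/1.2 — 3 2/3 stops larger aperture (brighter).
Shutter speed: 1/3200 → 1/2500 → 1/2000 → 1/1600 → 1/1250 → 1/1000 → 1/800 → 1/640 → 1/500 → 1/400 → 1/320 → 1/250 — 3 2/3 stops slower (brighter).
ISO: 250 → 200 → 160 → 125 — 1 stop dropped (darker).
Net: +3 2/3 +3 2/3 −1 = +6 1/3 stops.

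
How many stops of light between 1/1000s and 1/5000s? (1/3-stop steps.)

2 1/3 stops

1/1000 → 1/1250 → 1/1600 → 1/2000 → 1/2500 → 1/3200 → 1/4000 → 1/5000 — count the steps: 7 third-stops = 2 1/3 stops.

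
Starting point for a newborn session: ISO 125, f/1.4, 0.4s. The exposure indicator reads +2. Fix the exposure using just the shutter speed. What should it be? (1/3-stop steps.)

Overexposed by 2 stops → need 2 stops darker.
Shutter speed: 0.4 → 0.3 → 1/4 → 1/5 → 1/6 → 1/8 → 1/10.

1/10s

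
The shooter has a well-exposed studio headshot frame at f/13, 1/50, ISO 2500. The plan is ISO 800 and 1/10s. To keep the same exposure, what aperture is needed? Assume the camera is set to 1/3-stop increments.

ISO: 2500 → 2000 → 1600 → 1250 → 1000 → 800 — 1 2/3 stops dropped (darker).
Shutter speed: 1/50 → 1/40 → 1/30 → 1/25 → 1/20 → 1/15 → 1/13 → 1/10 — 2 1/3 stops longer (brighter).
Net change so far: 2/3 stop brighter. Offset with the aperture: f/13 → f/14 → f/16.

f/16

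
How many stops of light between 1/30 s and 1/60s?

1 stop

1/30 → 1/60 — count the steps: 1 stop.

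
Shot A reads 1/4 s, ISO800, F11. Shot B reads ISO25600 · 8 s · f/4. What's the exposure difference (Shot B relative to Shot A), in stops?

13 stops brighter

Aperture: f/11 → f/8 → f/5.6 → f/4 — 3 stops larger aperture (brighter).
Shutter speed: 1/4 → 1/2 → 1 → 2 → 4 → 8 — 5 stops slower (brighter).
ISO: 800 → 1600 → 3200 → 6400 → 12800 → 25600 — 5 stops higher (brighter).
Net: +3 +5 +5 = +13 stops.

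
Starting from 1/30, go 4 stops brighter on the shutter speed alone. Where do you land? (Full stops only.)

1/2s

Shutter speed: 1/30 → 1/15 → 1/8 → 1/4 → 1/2 — 4 stops slower (brighter).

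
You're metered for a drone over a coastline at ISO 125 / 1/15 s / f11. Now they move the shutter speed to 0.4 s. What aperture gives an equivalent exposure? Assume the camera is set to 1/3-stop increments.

f/29

Shutter speed: 1/15 → 1/13 → 1/10 → 1/8 → 1/6 → 1/5 → 1/4 → 0.3 → 0.4 — 2 2/3 stops slower (brighter).
Need 2 2/3 stops darker from the aperture: f/11 → f/13 → f/14 → f/16 → f/18 → f/20 → f/22 → f/25 → f/29.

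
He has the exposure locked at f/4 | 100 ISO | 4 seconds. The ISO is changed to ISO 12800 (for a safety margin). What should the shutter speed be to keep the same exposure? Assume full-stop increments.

ISO: 100 → 200 → 400 → 800 → 1600 → 3200 → 6400 → 12800 — 7 stops raised (brighter).
Need 7 stops darker from the shutter speed: 4 → 2 → 1 → 1/2 → 1/4 → 1/8 → 1/15 → 1/30.

1/30s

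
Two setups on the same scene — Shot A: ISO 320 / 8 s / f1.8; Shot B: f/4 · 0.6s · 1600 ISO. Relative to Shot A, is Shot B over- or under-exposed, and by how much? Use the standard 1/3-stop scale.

3 2/3 stops darker

Aperture: f/1.8 → f/2 → f/2.2 → f/2.5 → f/2.8 → f/3.2 → f/3.5 → f/4 — 2 1/3 stops smaller aperture (darker).
Shutter speed: 8 → 6 → 5 → 4 → 3.2 → 2.5 → 2 → 1.6 → 1.3 → 1 → 0.8 → 0.6 — 3 2/3 stops faster (darker).
ISO: 320 → 400 → 500 → 640 → 800 → 1000 → 1250 → 1600 — 2 1/3 stops raised (brighter).
Net: −2 1/3 −3 2/3 +2 1/3 = −3 2/3 stops.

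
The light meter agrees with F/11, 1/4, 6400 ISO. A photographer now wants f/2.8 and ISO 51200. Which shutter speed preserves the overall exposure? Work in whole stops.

Aperture: f/11 → f/8 → f/5.6 → f/4 → f/2.8 — 4 stops larger aperture (brighter).
ISO: 6400 → 12800 → 25600 → 51200 — 3 stops higher (brighter).
Net change so far: 7 stops brighter. Offset with the shutter speed: 1/4 → 1/8 → 1/15 → 1/30 → 1/60 → 1/125 → 1/250 → 1/500.

1/500s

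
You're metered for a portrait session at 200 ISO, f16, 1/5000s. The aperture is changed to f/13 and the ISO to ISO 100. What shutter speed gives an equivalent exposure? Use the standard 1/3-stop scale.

Aperture: f/16 → f/14 → f/13 — 2/3 stop larger aperture (brighter).
ISO: 200 → 160 → 125 → 100 — 1 stop lower (darker).
Net change so far: 1/3 stop darker. Offset with the shutter speed: 1/5000 → 1/4000.

1/4000s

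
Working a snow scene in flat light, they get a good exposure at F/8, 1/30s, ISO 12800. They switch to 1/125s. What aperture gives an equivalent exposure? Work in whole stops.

f/4

Shutter speed: 1/30 → 1/60 → 1/125 — 2 stops shorter (darker).
Need 2 stops brighter from the aperture: f/8 → f/5.6 → f/4.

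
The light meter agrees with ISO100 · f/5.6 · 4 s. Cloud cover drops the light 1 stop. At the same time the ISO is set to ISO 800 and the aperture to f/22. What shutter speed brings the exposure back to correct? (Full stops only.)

15 s

Scene light: 1 stop darker.
ISO: 100 → 200 → 400 → 800 — 3 stops higher (brighter).
Aperture: f/5.6 → f/8 → f/11 → f/16 → f/22 — 4 stops smaller aperture (darker).
Net so far: 2 stops darker. Shutter speed: 4 → 8 → 15.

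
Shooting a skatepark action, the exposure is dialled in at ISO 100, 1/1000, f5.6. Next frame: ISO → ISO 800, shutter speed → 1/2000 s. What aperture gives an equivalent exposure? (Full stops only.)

ISO: 100 → 200 → 400 → 800 — 3 stops higher (brighter).
Shutter speed: 1/1000 → 1/2000 — 1 stop faster (darker).
Net change so far: 2 stops brighter. Offset with the aperture: f/5.6 → f/8 → f/11.

f/11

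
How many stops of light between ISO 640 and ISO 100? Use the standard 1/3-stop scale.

640 → 500 → 400 → 320 → 250 → 200 → 160 → 125 → 100 — count the steps: 8 third-stops = 2 2/3 stops.

2 2/3 stops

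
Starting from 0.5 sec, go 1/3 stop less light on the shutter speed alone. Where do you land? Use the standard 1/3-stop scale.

0.4 s

Shutter speed: 0.5 → 0.4 — 1/3 stop shorter (darker).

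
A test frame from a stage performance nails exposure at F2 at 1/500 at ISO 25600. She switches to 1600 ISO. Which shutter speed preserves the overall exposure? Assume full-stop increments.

1/30s

ISO: 25600 → 12800 → 6400 → 3200 → 1600 — 4 stops lower (darker).
Need 4 stops brighter from the shutter speed: 1/500 → 1/250 → 1/125 → 1/60 → 1/30.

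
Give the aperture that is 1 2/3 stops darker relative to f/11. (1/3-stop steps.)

Aperture: f/11 → f/13 → f/14 → f/16 → f/18 → f/20 — 1 2/3 stops smaller aperture (darker).

f/20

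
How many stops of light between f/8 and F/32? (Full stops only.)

4 stops

f/8 → f/11 → f/16 → f/22 → f/32 — count the steps: 4 stops.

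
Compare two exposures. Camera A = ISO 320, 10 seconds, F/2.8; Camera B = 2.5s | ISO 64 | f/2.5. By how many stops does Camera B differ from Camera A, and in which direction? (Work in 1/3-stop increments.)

4 stops darker

Aperture: f/2.8 → f/2.5 — 1/3 stop wider (brighter).
Shutter speed: 10 → 8 → 6 → 5 → 4 → 3.2 → 2.5 — 2 stops faster (darker).
ISO: 320 → 250 → 200 → 160 → 125 → 100 → 80 → 64 — 2 1/3 stops dropped (darker).
Net: +1/3 −2 −2 1/3 = −4 stops.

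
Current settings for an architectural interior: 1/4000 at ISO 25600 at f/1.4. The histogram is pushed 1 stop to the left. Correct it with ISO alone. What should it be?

ISO 51200

Underexposed by 1 stop → need 1 stop brighter.
ISO: 25600 → 51200.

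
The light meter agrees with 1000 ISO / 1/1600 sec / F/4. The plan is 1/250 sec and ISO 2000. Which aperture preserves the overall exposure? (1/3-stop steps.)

Shutter speed: 1/1600 → 1/1250 → 1/1000 → 1/800 → 1/640 → 1/500 → 1/400 → 1/320 → 1/250 — 2 2/3 stops longer (brighter).
ISO: 1000 → 1250 → 1600 → 2000 — 1 stop raised (brighter).
Net change so far: 3 2/3 stops brighter. Offset with the aperture: f/4 → f/4.5 → f/5 → f/5.6 → f/6.3 → f/7.1 → f/8 → f/9 → f/10 → f/11 → f/13 → f/14.

f/14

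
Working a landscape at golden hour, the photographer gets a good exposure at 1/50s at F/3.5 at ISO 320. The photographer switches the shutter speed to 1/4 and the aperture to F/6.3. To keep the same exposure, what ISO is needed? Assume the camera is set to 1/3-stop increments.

ISO 80

Shutter speed: 1/50 → 1/40 → 1/30 → 1/25 → 1/20 → 1/15 → 1/13 → 1/10 → 1/8 → 1/6 → 1/5 → 1/4 — 3 2/3 stops longer (brighter).
Aperture: f/3.5 → f/4 → f/4.5 → f/5 → f/5.6 → f/6.3 — 1 2/3 stops smaller aperture (darker).
Net change so far: 2 stops brighter. Offset with the ISO: 320 → 250 → 200 → 160 → 125 → 100 → 80.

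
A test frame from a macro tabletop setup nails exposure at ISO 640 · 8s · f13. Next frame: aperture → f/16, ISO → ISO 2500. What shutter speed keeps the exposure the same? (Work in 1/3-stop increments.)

Aperture: f/13 → f/14 → f/16 — 2/3 stop narrower (darker).
ISO: 640 → 800 → 1000 → 1250 → 1600 → 2000 → 2500 — 2 stops higher (brighter).
Net change so far: 1 1/3 stops brighter. Offset with the shutter speed: 8 → 6 → 5 → 4 → 3.2.

3.2 s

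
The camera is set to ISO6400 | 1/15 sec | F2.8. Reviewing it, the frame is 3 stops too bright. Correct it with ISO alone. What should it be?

ISO 800

Overexposed by 3 stops → need 3 stops darker.
ISO: 6400 → 3200 → 1600 → 800.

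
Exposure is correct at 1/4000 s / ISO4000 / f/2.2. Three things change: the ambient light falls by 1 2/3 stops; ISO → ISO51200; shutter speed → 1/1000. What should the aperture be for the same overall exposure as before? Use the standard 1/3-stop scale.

f/9

Scene light: 1 2/3 stops darker.
ISO: 4000 → 5000 → 6400 → 8000 → 10000 → 12800 → 16000 → 20000 → 25600 → 32000 → 40000 → 51200 — 3 2/3 stops raised (brighter).
Shutter speed: 1/4000 → 1/3200 → 1/2500 → 1/2000 → 1/1600 → 1/1250 → 1/1000 — 2 stops slower (brighter).
Net so far: 4 stops brighter. Aperture: f/2.2 → f/2.5 → f/2.8 → f/3.2 → f/3.5 → f/4 → f/4.5 → f/5 → f/5.6 → f/6.3 → f/7.1 → f/8 → f/9.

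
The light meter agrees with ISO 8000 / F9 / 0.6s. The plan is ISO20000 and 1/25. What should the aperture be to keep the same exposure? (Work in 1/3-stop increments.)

f/3.5

ISO: 8000 → 10000 → 12800 → 16000 → 20000 — 1 1/3 stops higher (brighter).
Shutter speed: 0.6 → 0.5 → 0.4 → 0.3 → 1/4 → 1/5 → 1/6 → 1/8 → 1/10 → 1/13 → 1/15 → 1/20 → 1/25 — 4 stops shorter (darker).
Net change so far: 2 2/3 stops darker. Offset with the aperture: f/9 → f/8 → f/7.1 → f/6.3 → f/5.6 → f/5 → f/4.5 → f/4 → f/3.5.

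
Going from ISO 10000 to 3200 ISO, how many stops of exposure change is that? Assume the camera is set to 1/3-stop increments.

1 2/3 stops

10000 → 8000 → 6400 → 5000 → 4000 → 3200 — count the steps: 5 third-stops = 1 2/3 stops.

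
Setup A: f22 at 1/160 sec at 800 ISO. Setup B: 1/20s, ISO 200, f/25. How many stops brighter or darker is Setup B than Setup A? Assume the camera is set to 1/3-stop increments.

2/3 stop brighter

Aperture: f/22 → f/25 — 1/3 stop smaller aperture (darker).
Shutter speed: 1/160 → 1/125 → 1/100 → 1/80 → 1/60 → 1/50 → 1/40 → 1/30 → 1/25 → 1/20 — 3 stops longer (brighter).
ISO: 800 → 640 → 500 → 400 → 320 → 250 → 200 — 2 stops lower (darker).
Net: −1/3 +3 −2 = +2/3 stops.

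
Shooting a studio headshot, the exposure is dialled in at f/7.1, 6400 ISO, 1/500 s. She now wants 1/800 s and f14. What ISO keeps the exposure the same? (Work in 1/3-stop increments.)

ISO 40000

Shutter speed: 1/500 → 1/640 → 1/800 — 2/3 stop shorter (darker).
Aperture: f/7.1 → f/8 → f/9 → f/10 → f/11 → f/13 → f/14 — 2 stops stopped down (darker).
Net change so far: 2 2/3 stops darker. Offset with the ISO: 6400 → 8000 → 10000 → 12800 → 16000 → 20000 → 25600 → 32000 → 40000.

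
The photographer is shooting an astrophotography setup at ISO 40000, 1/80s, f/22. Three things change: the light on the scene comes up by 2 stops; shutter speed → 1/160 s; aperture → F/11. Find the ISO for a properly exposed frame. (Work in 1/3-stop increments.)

ISO 5000

Scene light: 2 stops brighter.
Shutter speed: 1/80 → 1/100 → 1/125 → 1/160 — 1 stop shorter (darker).
Aperture: f/22 → f/20 → f/18 → f/16 → f/14 → f/13 → f/11 — 2 stops wider (brighter).
Net so far: 3 stops brighter. ISO: 40000 → 32000 → 25600 → 20000 → 16000 → 12800 → 10000 → 8000 → 6400 → 5000.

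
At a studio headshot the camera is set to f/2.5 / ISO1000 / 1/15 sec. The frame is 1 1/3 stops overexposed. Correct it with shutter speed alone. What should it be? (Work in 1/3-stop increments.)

1/40s

Overexposed by 1 1/3 stops → need 1 1/3 stops darker.
Shutter speed: 1/15 → 1/20 → 1/25 → 1/30 → 1/40.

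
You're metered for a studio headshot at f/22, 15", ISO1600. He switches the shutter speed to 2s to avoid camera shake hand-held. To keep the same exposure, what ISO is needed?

ISO 12800

Shutter speed: 15 → 8 → 4 → 2 — 3 stops faster (darker).
Need 3 stops brighter from the ISO: 1600 → 3200 → 6400 → 12800.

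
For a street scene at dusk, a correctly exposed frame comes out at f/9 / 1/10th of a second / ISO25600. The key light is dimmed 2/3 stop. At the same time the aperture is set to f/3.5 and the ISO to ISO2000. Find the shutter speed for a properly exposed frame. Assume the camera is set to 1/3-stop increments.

Scene light: 2/3 stop darker.
Aperture: f/9 → f/8 → f/7.1 → f/6.3 → f/5.6 → f/5 → f/4.5 → f/4 → f/3.5 — 2 2/3 stops wider (brighter).
ISO: 25600 → 20000 → 16000 → 12800 → 10000 → 8000 → 6400 → 5000 → 4000 → 3200 → 2500 → 2000 — 3 2/3 stops lower (darker).
Net so far: 1 2/3 stops darker. Shutter speed: 1/10 → 1/8 → 1/6 → 1/5 → 1/4 → 0.3.

0.3 s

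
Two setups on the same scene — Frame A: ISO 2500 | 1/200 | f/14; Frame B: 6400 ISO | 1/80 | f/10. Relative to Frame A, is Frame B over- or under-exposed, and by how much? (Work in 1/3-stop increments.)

3 2/3 stops brighter

Aperture: f/14 → f/13 → f/11 → f/10 — 1 stop larger aperture (brighter).
Shutter speed: 1/200 → 1/160 → 1/125 → 1/100 → 1/80 — 1 1/3 stops slower (brighter).
ISO: 2500 → 3200 → 4000 → 5000 → 6400 — 1 1/3 stops raised (brighter).
Net: +1 +1 1/3 +1 1/3 = +3 2/3 stops.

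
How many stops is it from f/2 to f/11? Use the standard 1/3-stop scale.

f/2 → f/2.2 → f/2.5 → f/2.8 → f/3.2 → f/3.5 → f/4 → f/4.5 → f/5 → f/5.6 → f/6.3 → f/7.1 → f/8 → f/9 → f/10 → f/11 — count the steps: 15 third-stops = 5 stops.

5 stops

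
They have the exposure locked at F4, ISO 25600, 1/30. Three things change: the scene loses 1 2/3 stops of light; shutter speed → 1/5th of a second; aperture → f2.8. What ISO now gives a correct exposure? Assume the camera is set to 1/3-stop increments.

Scene light: 1 2/3 stops darker.
Shutter speed: 1/30 → 1/25 → 1/20 → 1/15 → 1/13 → 1/10 → 1/8 → 1/6 → 1/5 — 2 2/3 stops longer (brighter).
Aperture: f/4 → f/3.5 → f/3.2 → f/2.8 — 1 stop larger aperture (brighter).
Net so far: 2 stops brighter. ISO: 25600 → 20000 → 16000 → 12800 → 10000 → 8000 → 6400.

ISO 6400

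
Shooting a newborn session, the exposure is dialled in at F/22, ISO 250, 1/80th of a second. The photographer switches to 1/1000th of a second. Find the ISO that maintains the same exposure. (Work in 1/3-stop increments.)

Shutter speed: 1/80 → 1/100 → 1/125 → 1/160 → 1/200 → 1/250 → 1/320 → 1/400 → 1/500 → 1/640 → 1/800 → 1/1000 — 3 2/3 stops shorter (darker).
Need 3 2/3 stops brighter from the ISO: 250 → 320 → 400 → 500 → 640 → 800 → 1000 → 1250 → 1600 → 2000 → 2500 → 3200.

ISO 3200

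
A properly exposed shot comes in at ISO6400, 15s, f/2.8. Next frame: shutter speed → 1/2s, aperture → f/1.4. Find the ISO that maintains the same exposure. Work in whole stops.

Shutter speed: 15 → 8 → 4 → 2 → 1 → 1/2 — 5 stops faster (darker).
Aperture: f/2.8 → f/2 → f/1.4 — 2 stops opened up (brighter).
Net change so far: 3 stops darker. Offset with the ISO: 6400 → 12800 → 25600 → 51200.

ISO 51200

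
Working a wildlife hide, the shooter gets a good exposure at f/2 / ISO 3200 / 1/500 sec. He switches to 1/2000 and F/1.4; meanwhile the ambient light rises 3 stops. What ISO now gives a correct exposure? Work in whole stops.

Scene light: 3 stops brighter.
Shutter speed: 1/500 → 1/1000 → 1/2000 — 2 stops faster (darker).
Aperture: f/2 → f/1.4 — 1 stop larger aperture (brighter).
Net so far: 2 stops brighter. ISO: 3200 → 1600 → 800.

ISO 800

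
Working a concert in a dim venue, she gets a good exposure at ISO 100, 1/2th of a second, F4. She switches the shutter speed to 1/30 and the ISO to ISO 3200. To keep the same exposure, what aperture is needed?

f/5.6

Shutter speed: 1/2 → 1/4 → 1/8 → 1/15 → 1/30 — 4 stops shorter (darker).
ISO: 100 → 200 → 400 → 800 → 1600 → 3200 — 5 stops higher (brighter).
Net change so far: 1 stop brighter. Offset with the aperture: f/4 → f/5.6.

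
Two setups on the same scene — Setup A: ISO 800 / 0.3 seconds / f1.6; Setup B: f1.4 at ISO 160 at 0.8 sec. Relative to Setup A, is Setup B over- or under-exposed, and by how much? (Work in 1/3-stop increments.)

2/3 stop darker

Aperture: f/1.6 → f/1.4 — 1/3 stop opened up (brighter).
Shutter speed: 0.3 → 0.4 → 0.5 → 0.6 → 0.8 — 1 1/3 stops longer (brighter).
ISO: 800 → 640 → 500 → 400 → 320 → 250 → 200 → 160 — 2 1/3 stops lower (darker).
Net: +1/3 +1 1/3 −2 1/3 = −2/3 stops.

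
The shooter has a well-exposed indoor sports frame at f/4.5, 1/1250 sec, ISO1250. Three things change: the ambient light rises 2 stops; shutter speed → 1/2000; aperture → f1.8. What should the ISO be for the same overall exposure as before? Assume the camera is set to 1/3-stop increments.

Scene light: 2 stops brighter.
Shutter speed: 1/1250 → 1/1600 → 1/2000 — 2/3 stop faster (darker).
Aperture: f/4.5 → f/4 → f/3.5 → f/3.2 → f/2.8 → f/2.5 → f/2.2 → f/2 → f/1.8 — 2 2/3 stops wider (brighter).
Net so far: 4 stops brighter. ISO: 1250 → 1000 → 800 → 640 → 500 → 400 → 320 → 250 → 200 → 160 → 125 → 100 → 80.

ISO 80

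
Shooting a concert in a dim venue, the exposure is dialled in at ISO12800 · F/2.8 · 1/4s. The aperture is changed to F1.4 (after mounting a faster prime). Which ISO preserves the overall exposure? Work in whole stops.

Aperture: f/2.8 → f/2 → f/1.4 — 2 stops larger aperture (brighter).
Need 2 stops darker from the ISO: 12800 → 6400 → 3200.

ISO 3200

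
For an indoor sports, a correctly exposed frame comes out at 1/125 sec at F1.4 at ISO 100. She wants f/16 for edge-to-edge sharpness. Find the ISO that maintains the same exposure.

Aperture: f/1.4 → f/2 → f/2.8 → f/4 → f/5.6 → f/8 → f/11 → f/16 — 7 stops stopped down (darker).
Need 7 stops brighter from the ISO: 100 → 200 → 400 → 800 → 1600 → 3200 → 6400 → 12800.

ISO 12800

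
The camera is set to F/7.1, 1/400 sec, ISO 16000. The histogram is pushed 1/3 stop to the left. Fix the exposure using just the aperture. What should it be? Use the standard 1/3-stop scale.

Underexposed by 1/3 stop → need 1/3 stop brighter.
Aperture: f/7.1 → f/6.3.

f/6.3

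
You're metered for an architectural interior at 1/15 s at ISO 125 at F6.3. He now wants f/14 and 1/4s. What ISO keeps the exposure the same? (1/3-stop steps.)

ISO 160

Aperture: f/6.3 → f/7.1 → f/8 → f/9 → f/10 → f/11 → f/13 → f/14 — 2 1/3 stops smaller aperture (darker).
Shutter speed: 1/15 → 1/13 → 1/10 → 1/8 → 1/6 → 1/5 → 1/4 — 2 stops slower (brighter).
Net change so far: 1/3 stop darker. Offset with the ISO: 125 → 160.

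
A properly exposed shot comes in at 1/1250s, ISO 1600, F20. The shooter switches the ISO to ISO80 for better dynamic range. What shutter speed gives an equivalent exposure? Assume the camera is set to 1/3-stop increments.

1/60s

ISO: 1600 → 1250 → 1000 → 800 → 640 → 500 → 400 → 320 → 250 → 200 → 160 → 125 → 100 → 80 — 4 1/3 stops lower (darker).
Need 4 1/3 stops brighter from the shutter speed: 1/1250 → 1/1000 → 1/800 → 1/640 → 1/500 → 1/400 → 1/320 → 1/250 → 1/200 → 1/160 → 1/125 → 1/100 → 1/80 → 1/60.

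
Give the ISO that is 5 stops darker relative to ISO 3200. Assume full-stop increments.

ISO: 3200 → 1600 → 800 → 400 → 200 → 100 — 5 stops dropped (darker).

ISO 100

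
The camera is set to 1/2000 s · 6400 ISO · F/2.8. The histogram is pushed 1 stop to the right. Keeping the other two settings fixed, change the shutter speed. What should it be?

1/4000s

Overexposed by 1 stop → need 1 stop darker.
Shutter speed: 1/2000 → 1/4000.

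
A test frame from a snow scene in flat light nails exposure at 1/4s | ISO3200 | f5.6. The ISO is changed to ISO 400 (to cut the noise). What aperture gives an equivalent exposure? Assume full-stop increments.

ISO: 3200 → 1600 → 800 → 400 — 3 stops lower (darker).
Need 3 stops brighter from the aperture: f/5.6 → f/4 → f/2.8 → f/2.

f/2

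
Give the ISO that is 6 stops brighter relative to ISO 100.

ISO 6400

ISO: 100 → 200 → 400 → 800 → 1600 → 3200 → 6400 — 6 stops higher (brighter).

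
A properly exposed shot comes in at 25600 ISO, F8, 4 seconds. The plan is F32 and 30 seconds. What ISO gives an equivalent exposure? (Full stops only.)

Aperture: f/8 → f/11 → f/16 → f/22 → f/32 — 4 stops stopped down (darker).
Shutter speed: 4 → 8 → 15 → 30 — 3 stops slower (brighter).
Net change so far: 1 stop darker. Offset with the ISO: 25600 → 51200.

ISO 51200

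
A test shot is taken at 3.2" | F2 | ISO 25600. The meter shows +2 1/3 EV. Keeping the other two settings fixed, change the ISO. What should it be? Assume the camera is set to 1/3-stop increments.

Overexposed by 2 1/3 stops → need 2 1/3 stops darker.
ISO: 25600 → 20000 → 16000 → 12800 → 10000 → 8000 → 6400 → 5000.

ISO 5000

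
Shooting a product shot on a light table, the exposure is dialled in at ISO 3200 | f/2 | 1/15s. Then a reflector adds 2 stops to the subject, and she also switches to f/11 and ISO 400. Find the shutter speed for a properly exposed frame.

4 s

Scene light: 2 stops brighter.
Aperture: f/2 → f/2.8 → f/4 → f/5.6 → f/8 → f/11 — 5 stops stopped down (darker).
ISO: 3200 → 1600 → 800 → 400 — 3 stops dropped (darker).
Net so far: 6 stops darker. Shutter speed: 1/15 → 1/8 → 1/4 → 1/2 → 1 → 2 → 4.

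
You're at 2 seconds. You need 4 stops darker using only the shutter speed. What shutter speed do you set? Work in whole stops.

Shutter speed: 2 → 1 → 1/2 → 1/4 → 1/8 — 4 stops shorter (darker).

1/8s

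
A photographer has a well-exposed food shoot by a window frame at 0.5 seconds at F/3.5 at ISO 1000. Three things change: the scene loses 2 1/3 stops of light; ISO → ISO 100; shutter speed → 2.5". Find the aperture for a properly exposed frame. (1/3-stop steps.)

Scene light: 2 1/3 stops darker.
ISO: 1000 → 800 → 640 → 500 → 400 → 320 → 250 → 200 → 160 → 125 → 100 — 3 1/3 stops dropped (darker).
Shutter speed: 0.5 → 0.6 → 0.8 → 1 → 1.3 → 1.6 → 2 → 2.5 — 2 1/3 stops slower (brighter).
Net so far: 3 1/3 stops darker. Aperture: f/3.5 → f/3.2 → f/2.8 → f/2.5 → f/2.2 → f/2 → f/1.8 → f/1.6 → f/1.4 → f/1.2 → f/1.1.

f/1.1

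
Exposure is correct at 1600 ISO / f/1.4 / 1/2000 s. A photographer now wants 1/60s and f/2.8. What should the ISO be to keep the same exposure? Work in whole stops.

Shutter speed: 1/2000 → 1/1000 → 1/500 → 1/250 → 1/125 → 1/60 — 5 stops longer (brighter).
Aperture: f/1.4 → f/2 → f/2.8 — 2 stops stopped down (darker).
Net change so far: 3 stops brighter. Offset with the ISO: 1600 → 800 → 400 → 200.

ISO 200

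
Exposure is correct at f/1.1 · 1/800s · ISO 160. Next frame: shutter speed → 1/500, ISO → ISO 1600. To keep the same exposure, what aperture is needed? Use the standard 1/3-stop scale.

Shutter speed: 1/800 → 1/640 → 1/500 — 2/3 stop slower (brighter).
ISO: 160 → 200 → 250 → 320 → 400 → 500 → 640 → 800 → 1000 → 1250 → 1600 — 3 1/3 stops higher (brighter).
Net change so far: 4 stops brighter. Offset with the aperture: f/1.1 → f/1.2 → f/1.4 → f/1.6 → f/1.8 → f/2 → f/2.2 → f/2.5 → f/2.8 → f/3.2 → f/3.5 → f/4 → f/4.5.

f/4.5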